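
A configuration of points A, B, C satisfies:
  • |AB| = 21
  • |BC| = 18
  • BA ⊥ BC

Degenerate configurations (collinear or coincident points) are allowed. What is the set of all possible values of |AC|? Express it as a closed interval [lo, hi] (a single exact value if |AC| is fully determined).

|AC| = 3·√(85)  (≈ 27.6586)

|AB| ∈ {21}
|BC| ∈ {18}
|AC| ∈ {3·√(85)}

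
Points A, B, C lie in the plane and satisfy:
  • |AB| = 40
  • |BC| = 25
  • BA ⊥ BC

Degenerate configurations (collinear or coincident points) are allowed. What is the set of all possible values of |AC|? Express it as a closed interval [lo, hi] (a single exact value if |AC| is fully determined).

|AB| ∈ {40}
|BC| ∈ {25}
|AC| ∈ {5·√(89)}

|AC| = 5·√(89)  (≈ 47.1699)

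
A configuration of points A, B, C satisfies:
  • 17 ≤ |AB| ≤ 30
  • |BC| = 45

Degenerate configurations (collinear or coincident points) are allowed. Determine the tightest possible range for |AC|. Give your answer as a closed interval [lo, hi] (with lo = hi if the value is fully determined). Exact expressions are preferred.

|AC| ∈ [15, 75]  (≈ [15.0000, 75.0000])

|AB| ∈ [17, 30]
|BC| ∈ {45}
|AC| ∈ [15, 75]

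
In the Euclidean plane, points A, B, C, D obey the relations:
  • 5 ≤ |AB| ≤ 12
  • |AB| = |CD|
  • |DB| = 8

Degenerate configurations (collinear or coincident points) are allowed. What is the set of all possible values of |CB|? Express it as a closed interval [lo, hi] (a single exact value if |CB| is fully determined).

|AB| ∈ [5, 12]
|BD| ∈ {8}
|CD| ∈ [5, 12]
|AD| ∈ [0, 20]
|BC| ∈ [0, 20]
|AC| ∈ [0, 32]

|CB| ∈ [0, 20]  (≈ [0.0000, 20.0000])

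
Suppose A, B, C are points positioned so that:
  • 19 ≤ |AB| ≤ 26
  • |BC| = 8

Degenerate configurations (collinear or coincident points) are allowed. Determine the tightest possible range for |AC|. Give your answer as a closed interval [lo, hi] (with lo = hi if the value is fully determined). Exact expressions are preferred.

|AC| ∈ [11, 34]  (≈ [11.0000, 34.0000])

|AB| ∈ [19, 26]
|BC| ∈ {8}
|AC| ∈ [11, 34]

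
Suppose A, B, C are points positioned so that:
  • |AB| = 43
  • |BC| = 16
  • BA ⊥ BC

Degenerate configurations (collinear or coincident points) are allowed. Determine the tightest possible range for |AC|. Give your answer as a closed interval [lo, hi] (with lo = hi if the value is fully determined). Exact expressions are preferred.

|AB| ∈ {43}
|BC| ∈ {16}
|AC| ∈ {√(2105)}

|AC| = √(2105)  (≈ 45.8803)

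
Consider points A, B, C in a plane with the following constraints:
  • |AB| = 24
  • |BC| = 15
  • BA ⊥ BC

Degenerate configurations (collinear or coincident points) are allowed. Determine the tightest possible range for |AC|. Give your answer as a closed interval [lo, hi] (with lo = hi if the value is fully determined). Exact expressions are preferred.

|AB| ∈ {24}
|BC| ∈ {15}
|AC| ∈ {3·√(89)}

|AC| = 3·√(89)  (≈ 28.3019)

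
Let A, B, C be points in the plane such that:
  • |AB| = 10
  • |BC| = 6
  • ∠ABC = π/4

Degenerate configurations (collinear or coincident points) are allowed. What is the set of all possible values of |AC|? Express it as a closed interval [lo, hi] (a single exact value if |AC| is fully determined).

|AC| = 2·√(34 - 15·√(2))  (≈ 7.1517)

|AB| ∈ {10}
|BC| ∈ {6}
|AC| ∈ {2·√(34 - 15·√(2))}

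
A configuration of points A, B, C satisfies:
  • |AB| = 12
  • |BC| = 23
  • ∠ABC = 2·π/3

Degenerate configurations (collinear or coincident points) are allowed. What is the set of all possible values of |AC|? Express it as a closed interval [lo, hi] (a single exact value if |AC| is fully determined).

|AB| ∈ {12}
|BC| ∈ {23}
|AC| ∈ {√(949)}

|AC| = √(949)  (≈ 30.8058)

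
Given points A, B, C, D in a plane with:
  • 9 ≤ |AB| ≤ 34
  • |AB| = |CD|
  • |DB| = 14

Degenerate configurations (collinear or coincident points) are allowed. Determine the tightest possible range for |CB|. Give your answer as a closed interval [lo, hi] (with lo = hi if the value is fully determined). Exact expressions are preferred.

|AB| ∈ [9, 34]
|BD| ∈ {14}
|CD| ∈ [9, 34]
|AD| ∈ [0, 48]
|BC| ∈ [0, 48]
|AC| ∈ [0, 82]

|CB| ∈ [0, 48]  (≈ [0.0000, 48.0000])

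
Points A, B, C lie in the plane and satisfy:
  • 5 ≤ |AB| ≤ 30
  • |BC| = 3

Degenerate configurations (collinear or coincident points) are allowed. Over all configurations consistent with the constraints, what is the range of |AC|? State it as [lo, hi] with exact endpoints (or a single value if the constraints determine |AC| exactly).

|AB| ∈ [5, 30]
|BC| ∈ {3}
|AC| ∈ [2, 33]

|AC| ∈ [2, 33]  (≈ [2.0000, 33.0000])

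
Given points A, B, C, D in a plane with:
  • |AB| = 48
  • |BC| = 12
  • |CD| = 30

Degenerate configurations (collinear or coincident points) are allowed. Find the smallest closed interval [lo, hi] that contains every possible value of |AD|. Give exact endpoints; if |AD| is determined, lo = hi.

|AD| ∈ [6, 90]  (≈ [6.0000, 90.0000])

|AB| ∈ {48}
|BC| ∈ {12}
|CD| ∈ {30}
|AC| ∈ [36, 60]
|BD| ∈ [18, 42]
|AD| ∈ [6, 90]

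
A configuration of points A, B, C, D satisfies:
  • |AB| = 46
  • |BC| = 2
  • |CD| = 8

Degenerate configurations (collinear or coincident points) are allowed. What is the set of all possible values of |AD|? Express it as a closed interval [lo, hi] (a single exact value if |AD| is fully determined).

|AB| ∈ {46}
|BC| ∈ {2}
|CD| ∈ {8}
|AC| ∈ [44, 48]
|BD| ∈ [6, 10]
|AD| ∈ [36, 56]

|AD| ∈ [36, 56]  (≈ [36.0000, 56.0000])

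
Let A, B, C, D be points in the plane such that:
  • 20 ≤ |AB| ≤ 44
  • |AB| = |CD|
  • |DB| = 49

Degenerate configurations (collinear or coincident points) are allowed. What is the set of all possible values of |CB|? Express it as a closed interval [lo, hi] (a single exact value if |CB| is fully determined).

|CB| ∈ [5, 93]  (≈ [5.0000, 93.0000])

|AB| ∈ [20, 44]
|BD| ∈ {49}
|CD| ∈ [20, 44]
|AD| ∈ [5, 93]
|BC| ∈ [5, 93]
|AC| ∈ [0, 137]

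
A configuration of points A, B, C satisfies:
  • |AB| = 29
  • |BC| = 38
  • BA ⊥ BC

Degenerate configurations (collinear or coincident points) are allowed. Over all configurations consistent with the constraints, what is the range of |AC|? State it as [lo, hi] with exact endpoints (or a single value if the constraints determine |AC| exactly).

|AC| = √(2285)  (≈ 47.8017)

|AB| ∈ {29}
|BC| ∈ {38}
|AC| ∈ {√(2285)}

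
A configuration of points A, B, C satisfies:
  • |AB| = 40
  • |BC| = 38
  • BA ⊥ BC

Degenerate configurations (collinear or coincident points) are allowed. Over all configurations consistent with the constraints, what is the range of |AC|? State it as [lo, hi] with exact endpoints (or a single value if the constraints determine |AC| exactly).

|AB| ∈ {40}
|BC| ∈ {38}
|AC| ∈ {2·√(761)}

|AC| = 2·√(761)  (≈ 55.1725)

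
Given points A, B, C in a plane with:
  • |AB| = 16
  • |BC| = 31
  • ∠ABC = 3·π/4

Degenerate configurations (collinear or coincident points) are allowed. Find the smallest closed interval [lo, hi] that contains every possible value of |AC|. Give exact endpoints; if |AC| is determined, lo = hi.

|AC| = √(496·√(2) + 1217)  (≈ 43.8001)

|AB| ∈ {16}
|BC| ∈ {31}
|AC| ∈ {√(496·√(2) + 1217)}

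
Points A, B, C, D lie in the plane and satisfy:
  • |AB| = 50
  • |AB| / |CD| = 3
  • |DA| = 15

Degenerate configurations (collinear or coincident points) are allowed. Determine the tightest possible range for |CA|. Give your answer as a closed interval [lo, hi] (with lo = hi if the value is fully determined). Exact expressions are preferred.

|CA| ∈ [5/3, 95/3]  (≈ [1.6667, 31.6667])

|AB| ∈ {50}
|AD| ∈ {15}
|CD| ∈ {50/3}
|BD| ∈ [35, 65]
|AC| ∈ [5/3, 95/3]
|BC| ∈ [55/3, 245/3]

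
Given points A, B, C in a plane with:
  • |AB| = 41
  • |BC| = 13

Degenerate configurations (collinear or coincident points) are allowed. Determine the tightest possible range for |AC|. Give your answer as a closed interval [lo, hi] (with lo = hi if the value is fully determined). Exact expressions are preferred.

|AB| ∈ {41}
|BC| ∈ {13}
|AC| ∈ [28, 54]

|AC| ∈ [28, 54]  (≈ [28.0000, 54.0000])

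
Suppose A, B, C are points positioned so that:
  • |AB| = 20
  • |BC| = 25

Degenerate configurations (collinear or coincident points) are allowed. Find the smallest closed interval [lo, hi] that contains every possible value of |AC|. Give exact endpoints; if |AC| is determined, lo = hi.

|AC| ∈ [5, 45]  (≈ [5.0000, 45.0000])

|AB| ∈ {20}
|BC| ∈ {25}
|AC| ∈ [5, 45]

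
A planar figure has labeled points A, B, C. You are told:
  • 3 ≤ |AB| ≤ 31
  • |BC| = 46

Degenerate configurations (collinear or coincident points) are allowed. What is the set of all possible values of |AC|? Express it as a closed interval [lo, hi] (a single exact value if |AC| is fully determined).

|AC| ∈ [15, 77]  (≈ [15.0000, 77.0000])

|AB| ∈ [3, 31]
|BC| ∈ {46}
|AC| ∈ [15, 77]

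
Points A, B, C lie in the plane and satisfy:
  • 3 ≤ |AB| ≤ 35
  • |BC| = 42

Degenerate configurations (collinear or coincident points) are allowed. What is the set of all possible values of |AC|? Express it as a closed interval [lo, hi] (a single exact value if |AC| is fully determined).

|AC| ∈ [7, 77]  (≈ [7.0000, 77.0000])

|AB| ∈ [3, 35]
|BC| ∈ {42}
|AC| ∈ [7, 77]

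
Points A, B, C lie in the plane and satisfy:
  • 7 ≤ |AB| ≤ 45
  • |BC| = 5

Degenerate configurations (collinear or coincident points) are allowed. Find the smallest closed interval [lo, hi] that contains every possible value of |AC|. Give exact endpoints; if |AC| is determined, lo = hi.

|AB| ∈ [7, 45]
|BC| ∈ {5}
|AC| ∈ [2, 50]

|AC| ∈ [2, 50]  (≈ [2.0000, 50.0000])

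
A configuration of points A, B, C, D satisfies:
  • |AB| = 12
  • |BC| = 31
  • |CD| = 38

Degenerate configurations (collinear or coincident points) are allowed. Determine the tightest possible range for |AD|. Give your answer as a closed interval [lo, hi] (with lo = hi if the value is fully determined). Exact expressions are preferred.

|AB| ∈ {12}
|BC| ∈ {31}
|CD| ∈ {38}
|AC| ∈ [19, 43]
|BD| ∈ [7, 69]
|AD| ∈ [0, 81]

|AD| ∈ [0, 81]  (≈ [0.0000, 81.0000])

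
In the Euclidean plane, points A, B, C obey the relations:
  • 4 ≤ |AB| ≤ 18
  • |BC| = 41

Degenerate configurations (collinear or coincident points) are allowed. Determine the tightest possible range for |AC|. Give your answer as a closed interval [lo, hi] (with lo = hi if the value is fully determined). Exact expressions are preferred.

|AC| ∈ [23, 59]  (≈ [23.0000, 59.0000])

|AB| ∈ [4, 18]
|BC| ∈ {41}
|AC| ∈ [23, 59]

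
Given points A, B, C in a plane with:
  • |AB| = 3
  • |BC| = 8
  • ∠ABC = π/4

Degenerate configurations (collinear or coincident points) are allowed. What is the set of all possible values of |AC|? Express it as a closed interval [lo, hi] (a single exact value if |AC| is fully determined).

|AB| ∈ {3}
|BC| ∈ {8}
|AC| ∈ {√(73 - 24·√(2))}

|AC| = √(73 - 24·√(2))  (≈ 6.2497)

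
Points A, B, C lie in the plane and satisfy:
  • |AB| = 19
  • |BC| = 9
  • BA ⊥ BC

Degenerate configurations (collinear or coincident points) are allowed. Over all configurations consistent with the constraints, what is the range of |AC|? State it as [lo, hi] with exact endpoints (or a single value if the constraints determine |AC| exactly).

|AB| ∈ {19}
|BC| ∈ {9}
|AC| ∈ {√(442)}

|AC| = √(442)  (≈ 21.0238)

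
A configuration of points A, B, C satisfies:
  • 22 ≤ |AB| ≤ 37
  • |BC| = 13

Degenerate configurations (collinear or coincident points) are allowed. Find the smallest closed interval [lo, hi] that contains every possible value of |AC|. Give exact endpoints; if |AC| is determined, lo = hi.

|AC| ∈ [9, 50]  (≈ [9.0000, 50.0000])

|AB| ∈ [22, 37]
|BC| ∈ {13}
|AC| ∈ [9, 50]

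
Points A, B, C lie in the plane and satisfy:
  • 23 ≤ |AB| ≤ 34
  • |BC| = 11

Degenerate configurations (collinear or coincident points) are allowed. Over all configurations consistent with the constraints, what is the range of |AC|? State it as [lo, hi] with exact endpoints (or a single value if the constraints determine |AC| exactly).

|AC| ∈ [12, 45]  (≈ [12.0000, 45.0000])

|AB| ∈ [23, 34]
|BC| ∈ {11}
|AC| ∈ [12, 45]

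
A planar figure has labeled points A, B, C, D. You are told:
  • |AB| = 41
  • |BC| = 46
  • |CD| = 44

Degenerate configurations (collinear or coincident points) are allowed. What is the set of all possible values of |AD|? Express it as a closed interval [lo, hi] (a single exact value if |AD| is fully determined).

|AD| ∈ [0, 131]  (≈ [0.0000, 131.0000])

|AB| ∈ {41}
|BC| ∈ {46}
|CD| ∈ {44}
|AC| ∈ [5, 87]
|BD| ∈ [2, 90]
|AD| ∈ [0, 131]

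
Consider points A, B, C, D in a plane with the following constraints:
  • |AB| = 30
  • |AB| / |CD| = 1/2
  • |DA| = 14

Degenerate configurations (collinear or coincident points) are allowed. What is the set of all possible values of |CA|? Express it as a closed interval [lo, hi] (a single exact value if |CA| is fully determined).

|AB| ∈ {30}
|AD| ∈ {14}
|CD| ∈ {60}
|BD| ∈ [16, 44]
|AC| ∈ [46, 74]
|BC| ∈ [16, 104]

|CA| ∈ [46, 74]  (≈ [46.0000, 74.0000])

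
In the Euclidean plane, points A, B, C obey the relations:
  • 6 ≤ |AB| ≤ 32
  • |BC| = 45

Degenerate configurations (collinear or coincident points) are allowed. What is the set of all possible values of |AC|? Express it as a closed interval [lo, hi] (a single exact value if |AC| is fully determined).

|AB| ∈ [6, 32]
|BC| ∈ {45}
|AC| ∈ [13, 77]

|AC| ∈ [13, 77]  (≈ [13.0000, 77.0000])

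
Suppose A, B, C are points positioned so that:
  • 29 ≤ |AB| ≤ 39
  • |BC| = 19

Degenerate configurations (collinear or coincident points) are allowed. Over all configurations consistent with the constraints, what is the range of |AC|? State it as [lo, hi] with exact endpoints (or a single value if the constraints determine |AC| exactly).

|AB| ∈ [29, 39]
|BC| ∈ {19}
|AC| ∈ [10, 58]

|AC| ∈ [10, 58]  (≈ [10.0000, 58.0000])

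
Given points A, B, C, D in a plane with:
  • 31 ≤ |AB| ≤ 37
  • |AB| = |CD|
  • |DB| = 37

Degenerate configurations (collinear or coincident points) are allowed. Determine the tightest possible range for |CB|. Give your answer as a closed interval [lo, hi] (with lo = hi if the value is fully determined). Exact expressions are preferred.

|CB| ∈ [0, 74]  (≈ [0.0000, 74.0000])

|AB| ∈ [31, 37]
|BD| ∈ {37}
|CD| ∈ [31, 37]
|AD| ∈ [0, 74]
|BC| ∈ [0, 74]
|AC| ∈ [0, 111]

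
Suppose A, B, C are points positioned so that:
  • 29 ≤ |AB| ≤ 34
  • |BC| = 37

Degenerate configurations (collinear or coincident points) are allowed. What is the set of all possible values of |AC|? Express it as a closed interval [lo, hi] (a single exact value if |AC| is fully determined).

|AB| ∈ [29, 34]
|BC| ∈ {37}
|AC| ∈ [3, 71]

|AC| ∈ [3, 71]  (≈ [3.0000, 71.0000])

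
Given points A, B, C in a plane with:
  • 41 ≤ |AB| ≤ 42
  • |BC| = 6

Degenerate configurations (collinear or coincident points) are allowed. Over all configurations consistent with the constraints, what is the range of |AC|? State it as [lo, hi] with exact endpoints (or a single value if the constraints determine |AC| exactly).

|AC| ∈ [35, 48]  (≈ [35.0000, 48.0000])

|AB| ∈ [41, 42]
|BC| ∈ {6}
|AC| ∈ [35, 48]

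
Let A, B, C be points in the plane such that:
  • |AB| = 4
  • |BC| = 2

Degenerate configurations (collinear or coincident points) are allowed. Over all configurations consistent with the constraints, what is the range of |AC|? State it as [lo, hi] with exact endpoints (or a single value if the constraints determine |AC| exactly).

|AB| ∈ {4}
|BC| ∈ {2}
|AC| ∈ [2, 6]

|AC| ∈ [2, 6]  (≈ [2.0000, 6.0000])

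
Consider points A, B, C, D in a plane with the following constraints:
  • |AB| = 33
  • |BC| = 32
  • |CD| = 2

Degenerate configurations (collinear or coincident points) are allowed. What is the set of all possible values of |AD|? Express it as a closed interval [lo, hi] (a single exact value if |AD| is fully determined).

|AD| ∈ [0, 67]  (≈ [0.0000, 67.0000])

|AB| ∈ {33}
|BC| ∈ {32}
|CD| ∈ {2}
|AC| ∈ [1, 65]
|BD| ∈ [30, 34]
|AD| ∈ [0, 67]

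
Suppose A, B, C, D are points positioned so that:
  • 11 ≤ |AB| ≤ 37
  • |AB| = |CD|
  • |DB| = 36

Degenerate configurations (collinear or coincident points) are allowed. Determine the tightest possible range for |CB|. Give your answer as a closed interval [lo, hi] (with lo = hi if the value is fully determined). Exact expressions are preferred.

|AB| ∈ [11, 37]
|BD| ∈ {36}
|CD| ∈ [11, 37]
|AD| ∈ [0, 73]
|BC| ∈ [0, 73]
|AC| ∈ [0, 110]

|CB| ∈ [0, 73]  (≈ [0.0000, 73.0000])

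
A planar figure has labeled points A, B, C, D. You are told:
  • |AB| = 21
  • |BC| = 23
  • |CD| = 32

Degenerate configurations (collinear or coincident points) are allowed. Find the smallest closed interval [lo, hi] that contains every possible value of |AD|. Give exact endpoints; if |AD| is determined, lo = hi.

|AD| ∈ [0, 76]  (≈ [0.0000, 76.0000])

|AB| ∈ {21}
|BC| ∈ {23}
|CD| ∈ {32}
|AC| ∈ [2, 44]
|BD| ∈ [9, 55]
|AD| ∈ [0, 76]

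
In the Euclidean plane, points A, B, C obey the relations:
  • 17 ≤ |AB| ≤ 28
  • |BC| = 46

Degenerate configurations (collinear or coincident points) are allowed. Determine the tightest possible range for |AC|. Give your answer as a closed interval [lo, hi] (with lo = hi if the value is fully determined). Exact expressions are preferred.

|AC| ∈ [18, 74]  (≈ [18.0000, 74.0000])

|AB| ∈ [17, 28]
|BC| ∈ {46}
|AC| ∈ [18, 74]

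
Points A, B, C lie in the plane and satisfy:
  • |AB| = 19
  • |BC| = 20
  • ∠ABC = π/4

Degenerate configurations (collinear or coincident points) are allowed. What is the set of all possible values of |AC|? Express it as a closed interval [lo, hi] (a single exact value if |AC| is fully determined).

|AB| ∈ {19}
|BC| ∈ {20}
|AC| ∈ {√(761 - 380·√(2))}

|AC| = √(761 - 380·√(2))  (≈ 14.9532)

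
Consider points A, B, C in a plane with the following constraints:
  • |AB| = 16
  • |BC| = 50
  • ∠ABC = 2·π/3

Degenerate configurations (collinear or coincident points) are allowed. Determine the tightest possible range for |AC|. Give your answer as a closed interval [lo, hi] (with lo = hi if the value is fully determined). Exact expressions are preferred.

|AC| = 2·√(889)  (≈ 59.6322)

|AB| ∈ {16}
|BC| ∈ {50}
|AC| ∈ {2·√(889)}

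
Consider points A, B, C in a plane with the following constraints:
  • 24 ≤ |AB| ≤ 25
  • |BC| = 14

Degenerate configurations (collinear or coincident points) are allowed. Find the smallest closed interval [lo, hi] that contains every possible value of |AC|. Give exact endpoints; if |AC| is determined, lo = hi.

|AC| ∈ [10, 39]  (≈ [10.0000, 39.0000])

|AB| ∈ [24, 25]
|BC| ∈ {14}
|AC| ∈ [10, 39]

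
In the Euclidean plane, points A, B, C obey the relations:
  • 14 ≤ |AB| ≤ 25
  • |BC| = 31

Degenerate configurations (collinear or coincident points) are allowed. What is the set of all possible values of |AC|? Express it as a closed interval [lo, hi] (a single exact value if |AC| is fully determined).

|AC| ∈ [6, 56]  (≈ [6.0000, 56.0000])

|AB| ∈ [14, 25]
|BC| ∈ {31}
|AC| ∈ [6, 56]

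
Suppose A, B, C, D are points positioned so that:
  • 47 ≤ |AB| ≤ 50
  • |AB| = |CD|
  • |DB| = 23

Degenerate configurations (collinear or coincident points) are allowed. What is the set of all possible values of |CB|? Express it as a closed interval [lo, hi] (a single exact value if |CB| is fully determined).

|CB| ∈ [24, 73]  (≈ [24.0000, 73.0000])

|AB| ∈ [47, 50]
|BD| ∈ {23}
|CD| ∈ [47, 50]
|AD| ∈ [24, 73]
|BC| ∈ [24, 73]
|AC| ∈ [0, 123]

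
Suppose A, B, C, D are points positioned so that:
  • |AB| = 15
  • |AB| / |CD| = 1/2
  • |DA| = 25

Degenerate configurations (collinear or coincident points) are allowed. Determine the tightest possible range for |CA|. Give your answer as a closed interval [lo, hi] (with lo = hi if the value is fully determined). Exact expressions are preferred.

|CA| ∈ [5, 55]  (≈ [5.0000, 55.0000])

|AB| ∈ {15}
|AD| ∈ {25}
|CD| ∈ {30}
|BD| ∈ [10, 40]
|AC| ∈ [5, 55]
|BC| ∈ [0, 70]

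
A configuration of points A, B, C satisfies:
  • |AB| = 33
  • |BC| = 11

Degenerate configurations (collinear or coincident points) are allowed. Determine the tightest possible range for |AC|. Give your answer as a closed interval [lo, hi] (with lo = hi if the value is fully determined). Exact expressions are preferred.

|AC| ∈ [22, 44]  (≈ [22.0000, 44.0000])

|AB| ∈ {33}
|BC| ∈ {11}
|AC| ∈ [22, 44]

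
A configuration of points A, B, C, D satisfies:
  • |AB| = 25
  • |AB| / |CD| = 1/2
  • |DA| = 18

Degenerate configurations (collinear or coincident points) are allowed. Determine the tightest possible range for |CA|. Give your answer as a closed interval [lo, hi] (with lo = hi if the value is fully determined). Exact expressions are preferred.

|CA| ∈ [32, 68]  (≈ [32.0000, 68.0000])

|AB| ∈ {25}
|AD| ∈ {18}
|CD| ∈ {50}
|BD| ∈ [7, 43]
|AC| ∈ [32, 68]
|BC| ∈ [7, 93]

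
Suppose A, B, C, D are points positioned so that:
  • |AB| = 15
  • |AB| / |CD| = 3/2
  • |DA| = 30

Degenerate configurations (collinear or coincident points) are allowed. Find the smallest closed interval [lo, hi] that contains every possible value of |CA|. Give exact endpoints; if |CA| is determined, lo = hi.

|CA| ∈ [20, 40]  (≈ [20.0000, 40.0000])

|AB| ∈ {15}
|AD| ∈ {30}
|CD| ∈ {10}
|BD| ∈ [15, 45]
|AC| ∈ [20, 40]
|BC| ∈ [5, 55]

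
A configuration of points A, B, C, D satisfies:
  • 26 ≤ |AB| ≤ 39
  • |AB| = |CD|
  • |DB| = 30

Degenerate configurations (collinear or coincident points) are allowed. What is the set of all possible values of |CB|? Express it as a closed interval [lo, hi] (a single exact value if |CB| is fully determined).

|CB| ∈ [0, 69]  (≈ [0.0000, 69.0000])

|AB| ∈ [26, 39]
|BD| ∈ {30}
|CD| ∈ [26, 39]
|AD| ∈ [0, 69]
|BC| ∈ [0, 69]
|AC| ∈ [0, 108]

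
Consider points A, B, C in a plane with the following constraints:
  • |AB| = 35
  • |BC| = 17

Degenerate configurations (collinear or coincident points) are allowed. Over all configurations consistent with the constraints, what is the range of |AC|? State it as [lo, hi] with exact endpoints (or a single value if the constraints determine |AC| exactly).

|AC| ∈ [18, 52]  (≈ [18.0000, 52.0000])

|AB| ∈ {35}
|BC| ∈ {17}
|AC| ∈ [18, 52]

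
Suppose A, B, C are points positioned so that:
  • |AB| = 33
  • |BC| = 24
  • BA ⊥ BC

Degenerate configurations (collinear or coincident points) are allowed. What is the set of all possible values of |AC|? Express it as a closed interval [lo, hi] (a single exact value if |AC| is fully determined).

|AB| ∈ {33}
|BC| ∈ {24}
|AC| ∈ {3·√(185)}

|AC| = 3·√(185)  (≈ 40.8044)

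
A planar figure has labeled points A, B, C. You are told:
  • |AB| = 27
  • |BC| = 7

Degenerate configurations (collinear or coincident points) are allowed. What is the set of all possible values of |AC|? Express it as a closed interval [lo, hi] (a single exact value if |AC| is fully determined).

|AB| ∈ {27}
|BC| ∈ {7}
|AC| ∈ [20, 34]

|AC| ∈ [20, 34]  (≈ [20.0000, 34.0000])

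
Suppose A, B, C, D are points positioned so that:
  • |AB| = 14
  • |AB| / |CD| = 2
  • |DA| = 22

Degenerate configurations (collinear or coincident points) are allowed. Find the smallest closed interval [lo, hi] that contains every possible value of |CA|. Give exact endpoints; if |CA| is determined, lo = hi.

|AB| ∈ {14}
|AD| ∈ {22}
|CD| ∈ {7}
|BD| ∈ [8, 36]
|AC| ∈ [15, 29]
|BC| ∈ [1, 43]

|CA| ∈ [15, 29]  (≈ [15.0000, 29.0000])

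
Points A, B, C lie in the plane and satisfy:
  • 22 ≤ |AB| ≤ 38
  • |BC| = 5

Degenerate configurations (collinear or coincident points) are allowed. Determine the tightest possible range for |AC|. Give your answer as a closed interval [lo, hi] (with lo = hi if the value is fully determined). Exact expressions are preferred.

|AB| ∈ [22, 38]
|BC| ∈ {5}
|AC| ∈ [17, 43]

|AC| ∈ [17, 43]  (≈ [17.0000, 43.0000])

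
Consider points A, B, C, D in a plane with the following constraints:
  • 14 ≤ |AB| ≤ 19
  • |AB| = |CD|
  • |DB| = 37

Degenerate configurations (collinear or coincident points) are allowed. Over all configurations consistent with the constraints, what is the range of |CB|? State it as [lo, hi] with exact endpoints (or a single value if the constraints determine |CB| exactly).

|AB| ∈ [14, 19]
|BD| ∈ {37}
|CD| ∈ [14, 19]
|AD| ∈ [18, 56]
|BC| ∈ [18, 56]
|AC| ∈ [0, 75]

|CB| ∈ [18, 56]  (≈ [18.0000, 56.0000])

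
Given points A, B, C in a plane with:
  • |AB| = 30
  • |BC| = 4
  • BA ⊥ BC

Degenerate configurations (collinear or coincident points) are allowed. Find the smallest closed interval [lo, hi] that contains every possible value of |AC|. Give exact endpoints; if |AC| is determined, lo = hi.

|AB| ∈ {30}
|BC| ∈ {4}
|AC| ∈ {2·√(229)}

|AC| = 2·√(229)  (≈ 30.2655)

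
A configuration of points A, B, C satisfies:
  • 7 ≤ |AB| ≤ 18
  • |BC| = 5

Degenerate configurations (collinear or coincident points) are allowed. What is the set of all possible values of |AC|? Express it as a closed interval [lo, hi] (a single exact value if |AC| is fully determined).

|AB| ∈ [7, 18]
|BC| ∈ {5}
|AC| ∈ [2, 23]

|AC| ∈ [2, 23]  (≈ [2.0000, 23.0000])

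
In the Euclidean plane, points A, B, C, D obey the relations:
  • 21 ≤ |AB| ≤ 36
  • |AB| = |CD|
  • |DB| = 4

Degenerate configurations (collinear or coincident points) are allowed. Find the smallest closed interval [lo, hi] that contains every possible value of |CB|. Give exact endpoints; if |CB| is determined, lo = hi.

|CB| ∈ [17, 40]  (≈ [17.0000, 40.0000])

|AB| ∈ [21, 36]
|BD| ∈ {4}
|CD| ∈ [21, 36]
|AD| ∈ [17, 40]
|BC| ∈ [17, 40]
|AC| ∈ [0, 76]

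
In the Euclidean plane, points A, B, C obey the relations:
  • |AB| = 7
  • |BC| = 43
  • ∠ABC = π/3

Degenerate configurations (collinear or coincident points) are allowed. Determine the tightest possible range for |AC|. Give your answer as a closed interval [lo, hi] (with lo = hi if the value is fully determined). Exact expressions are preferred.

|AB| ∈ {7}
|BC| ∈ {43}
|AC| ∈ {√(1597)}

|AC| = √(1597)  (≈ 39.9625)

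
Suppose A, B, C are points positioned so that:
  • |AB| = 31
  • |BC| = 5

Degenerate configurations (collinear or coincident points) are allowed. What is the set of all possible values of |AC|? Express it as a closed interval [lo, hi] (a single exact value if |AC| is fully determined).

|AC| ∈ [26, 36]  (≈ [26.0000, 36.0000])

|AB| ∈ {31}
|BC| ∈ {5}
|AC| ∈ [26, 36]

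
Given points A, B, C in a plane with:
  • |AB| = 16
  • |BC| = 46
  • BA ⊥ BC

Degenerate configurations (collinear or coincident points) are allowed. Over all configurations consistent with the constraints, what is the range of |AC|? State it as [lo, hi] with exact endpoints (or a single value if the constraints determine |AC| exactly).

|AC| = 2·√(593)  (≈ 48.7032)

|AB| ∈ {16}
|BC| ∈ {46}
|AC| ∈ {2·√(593)}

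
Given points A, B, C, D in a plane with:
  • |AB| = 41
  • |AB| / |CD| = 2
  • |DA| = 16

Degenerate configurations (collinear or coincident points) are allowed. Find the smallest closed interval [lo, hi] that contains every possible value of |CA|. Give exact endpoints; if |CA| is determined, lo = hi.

|CA| ∈ [9/2, 73/2]  (≈ [4.5000, 36.5000])

|AB| ∈ {41}
|AD| ∈ {16}
|CD| ∈ {41/2}
|BD| ∈ [25, 57]
|AC| ∈ [9/2, 73/2]
|BC| ∈ [9/2, 155/2]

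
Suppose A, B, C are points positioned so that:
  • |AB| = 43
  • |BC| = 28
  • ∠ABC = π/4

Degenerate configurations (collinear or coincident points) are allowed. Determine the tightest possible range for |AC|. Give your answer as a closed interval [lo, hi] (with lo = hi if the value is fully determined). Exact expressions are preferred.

|AC| = √(2633 - 1204·√(2))  (≈ 30.5006)

|AB| ∈ {43}
|BC| ∈ {28}
|AC| ∈ {√(2633 - 1204·√(2))}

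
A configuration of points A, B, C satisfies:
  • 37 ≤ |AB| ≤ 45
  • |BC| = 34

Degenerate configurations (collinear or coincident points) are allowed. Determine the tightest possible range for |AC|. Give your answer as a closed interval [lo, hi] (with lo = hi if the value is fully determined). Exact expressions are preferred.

|AC| ∈ [3, 79]  (≈ [3.0000, 79.0000])

|AB| ∈ [37, 45]
|BC| ∈ {34}
|AC| ∈ [3, 79]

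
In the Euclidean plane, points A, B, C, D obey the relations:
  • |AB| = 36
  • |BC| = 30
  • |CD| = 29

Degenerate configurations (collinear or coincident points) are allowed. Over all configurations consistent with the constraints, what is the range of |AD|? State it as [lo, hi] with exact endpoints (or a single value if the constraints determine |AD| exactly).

|AD| ∈ [0, 95]  (≈ [0.0000, 95.0000])

|AB| ∈ {36}
|BC| ∈ {30}
|CD| ∈ {29}
|AC| ∈ [6, 66]
|BD| ∈ [1, 59]
|AD| ∈ [0, 95]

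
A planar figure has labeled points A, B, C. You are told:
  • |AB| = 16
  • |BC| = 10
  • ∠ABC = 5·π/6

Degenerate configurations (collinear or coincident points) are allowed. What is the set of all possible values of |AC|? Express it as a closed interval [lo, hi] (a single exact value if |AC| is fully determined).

|AC| = 2·√(40·√(3) + 89)  (≈ 25.1620)

|AB| ∈ {16}
|BC| ∈ {10}
|AC| ∈ {2·√(40·√(3) + 89)}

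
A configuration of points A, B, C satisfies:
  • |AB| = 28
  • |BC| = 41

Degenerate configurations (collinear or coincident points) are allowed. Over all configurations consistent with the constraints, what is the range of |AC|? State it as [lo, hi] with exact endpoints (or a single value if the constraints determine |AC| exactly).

|AB| ∈ {28}
|BC| ∈ {41}
|AC| ∈ [13, 69]

|AC| ∈ [13, 69]  (≈ [13.0000, 69.0000])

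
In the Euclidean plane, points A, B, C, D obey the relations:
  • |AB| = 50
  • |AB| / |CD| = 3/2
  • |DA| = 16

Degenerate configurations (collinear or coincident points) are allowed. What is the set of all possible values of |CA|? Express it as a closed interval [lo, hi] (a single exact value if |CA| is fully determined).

|AB| ∈ {50}
|AD| ∈ {16}
|CD| ∈ {100/3}
|BD| ∈ [34, 66]
|AC| ∈ [52/3, 148/3]
|BC| ∈ [2/3, 298/3]

|CA| ∈ [52/3, 148/3]  (≈ [17.3333, 49.3333])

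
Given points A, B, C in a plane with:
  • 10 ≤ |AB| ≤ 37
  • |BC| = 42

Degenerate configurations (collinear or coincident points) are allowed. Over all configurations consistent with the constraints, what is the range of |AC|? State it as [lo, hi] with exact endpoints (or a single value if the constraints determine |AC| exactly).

|AB| ∈ [10, 37]
|BC| ∈ {42}
|AC| ∈ [5, 79]

|AC| ∈ [5, 79]  (≈ [5.0000, 79.0000])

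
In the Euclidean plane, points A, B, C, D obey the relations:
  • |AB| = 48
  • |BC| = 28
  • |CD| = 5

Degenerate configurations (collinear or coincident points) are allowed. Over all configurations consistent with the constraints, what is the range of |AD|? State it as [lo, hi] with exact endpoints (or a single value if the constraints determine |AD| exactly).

|AB| ∈ {48}
|BC| ∈ {28}
|CD| ∈ {5}
|AC| ∈ [20, 76]
|BD| ∈ [23, 33]
|AD| ∈ [15, 81]

|AD| ∈ [15, 81]  (≈ [15.0000, 81.0000])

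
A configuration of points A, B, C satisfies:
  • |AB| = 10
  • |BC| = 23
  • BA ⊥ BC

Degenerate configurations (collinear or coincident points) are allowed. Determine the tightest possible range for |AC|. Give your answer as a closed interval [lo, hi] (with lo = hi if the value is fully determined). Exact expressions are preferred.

|AC| = √(629)  (≈ 25.0799)

|AB| ∈ {10}
|BC| ∈ {23}
|AC| ∈ {√(629)}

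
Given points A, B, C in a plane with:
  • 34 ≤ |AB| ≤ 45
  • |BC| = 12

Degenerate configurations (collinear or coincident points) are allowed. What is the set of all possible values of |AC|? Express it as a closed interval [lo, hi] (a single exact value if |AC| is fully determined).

|AC| ∈ [22, 57]  (≈ [22.0000, 57.0000])

|AB| ∈ [34, 45]
|BC| ∈ {12}
|AC| ∈ [22, 57]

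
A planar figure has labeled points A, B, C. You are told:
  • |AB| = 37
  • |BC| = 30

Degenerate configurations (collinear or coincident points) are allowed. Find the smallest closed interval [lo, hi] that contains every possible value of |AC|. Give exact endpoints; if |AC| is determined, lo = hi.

|AB| ∈ {37}
|BC| ∈ {30}
|AC| ∈ [7, 67]

|AC| ∈ [7, 67]  (≈ [7.0000, 67.0000])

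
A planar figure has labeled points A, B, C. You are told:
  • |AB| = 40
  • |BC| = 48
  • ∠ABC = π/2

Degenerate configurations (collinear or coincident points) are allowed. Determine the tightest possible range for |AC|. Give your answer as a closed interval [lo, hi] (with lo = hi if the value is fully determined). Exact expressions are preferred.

|AC| = 8·√(61)  (≈ 62.4820)

|AB| ∈ {40}
|BC| ∈ {48}
|AC| ∈ {8·√(61)}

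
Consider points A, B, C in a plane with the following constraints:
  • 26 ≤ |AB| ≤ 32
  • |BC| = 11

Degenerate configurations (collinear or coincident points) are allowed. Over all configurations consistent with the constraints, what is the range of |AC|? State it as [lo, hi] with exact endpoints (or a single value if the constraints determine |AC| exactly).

|AB| ∈ [26, 32]
|BC| ∈ {11}
|AC| ∈ [15, 43]

|AC| ∈ [15, 43]  (≈ [15.0000, 43.0000])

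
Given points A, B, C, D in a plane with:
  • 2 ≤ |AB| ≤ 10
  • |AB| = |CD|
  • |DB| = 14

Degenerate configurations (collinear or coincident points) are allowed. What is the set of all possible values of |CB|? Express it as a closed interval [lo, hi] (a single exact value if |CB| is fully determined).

|AB| ∈ [2, 10]
|BD| ∈ {14}
|CD| ∈ [2, 10]
|AD| ∈ [4, 24]
|BC| ∈ [4, 24]
|AC| ∈ [0, 34]

|CB| ∈ [4, 24]  (≈ [4.0000, 24.0000])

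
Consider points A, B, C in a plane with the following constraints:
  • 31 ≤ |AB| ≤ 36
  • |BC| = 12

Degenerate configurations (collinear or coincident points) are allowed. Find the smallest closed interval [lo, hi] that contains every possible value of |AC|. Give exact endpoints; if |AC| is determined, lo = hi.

|AC| ∈ [19, 48]  (≈ [19.0000, 48.0000])

|AB| ∈ [31, 36]
|BC| ∈ {12}
|AC| ∈ [19, 48]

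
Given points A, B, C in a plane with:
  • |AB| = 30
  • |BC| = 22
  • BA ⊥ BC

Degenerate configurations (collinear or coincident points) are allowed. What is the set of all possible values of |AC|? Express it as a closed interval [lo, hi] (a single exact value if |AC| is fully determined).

|AB| ∈ {30}
|BC| ∈ {22}
|AC| ∈ {2·√(346)}

|AC| = 2·√(346)  (≈ 37.2022)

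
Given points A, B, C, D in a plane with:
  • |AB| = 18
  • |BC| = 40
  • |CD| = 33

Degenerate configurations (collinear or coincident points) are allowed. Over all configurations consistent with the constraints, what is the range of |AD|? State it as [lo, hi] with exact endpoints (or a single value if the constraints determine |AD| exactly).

|AB| ∈ {18}
|BC| ∈ {40}
|CD| ∈ {33}
|AC| ∈ [22, 58]
|BD| ∈ [7, 73]
|AD| ∈ [0, 91]

|AD| ∈ [0, 91]  (≈ [0.0000, 91.0000])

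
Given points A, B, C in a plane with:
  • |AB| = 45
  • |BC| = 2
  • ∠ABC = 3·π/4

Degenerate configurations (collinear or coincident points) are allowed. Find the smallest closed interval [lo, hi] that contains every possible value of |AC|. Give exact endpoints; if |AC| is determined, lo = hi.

|AB| ∈ {45}
|BC| ∈ {2}
|AC| ∈ {√(90·√(2) + 2029)}

|AC| = √(90·√(2) + 2029)  (≈ 46.4358)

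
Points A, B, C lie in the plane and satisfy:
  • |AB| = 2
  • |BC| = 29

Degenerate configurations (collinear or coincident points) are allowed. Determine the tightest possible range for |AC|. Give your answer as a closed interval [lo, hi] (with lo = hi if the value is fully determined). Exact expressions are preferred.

|AC| ∈ [27, 31]  (≈ [27.0000, 31.0000])

|AB| ∈ {2}
|BC| ∈ {29}
|AC| ∈ [27, 31]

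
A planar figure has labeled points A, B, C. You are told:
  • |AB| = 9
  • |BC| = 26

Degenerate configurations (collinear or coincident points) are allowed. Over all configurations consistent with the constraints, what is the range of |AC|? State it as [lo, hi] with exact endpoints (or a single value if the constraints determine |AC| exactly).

|AC| ∈ [17, 35]  (≈ [17.0000, 35.0000])

|AB| ∈ {9}
|BC| ∈ {26}
|AC| ∈ [17, 35]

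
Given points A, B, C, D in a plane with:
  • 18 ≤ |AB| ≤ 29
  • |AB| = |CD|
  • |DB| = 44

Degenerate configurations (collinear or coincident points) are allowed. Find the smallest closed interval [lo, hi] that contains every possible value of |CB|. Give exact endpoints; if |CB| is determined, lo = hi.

|AB| ∈ [18, 29]
|BD| ∈ {44}
|CD| ∈ [18, 29]
|AD| ∈ [15, 73]
|BC| ∈ [15, 73]
|AC| ∈ [0, 102]

|CB| ∈ [15, 73]  (≈ [15.0000, 73.0000])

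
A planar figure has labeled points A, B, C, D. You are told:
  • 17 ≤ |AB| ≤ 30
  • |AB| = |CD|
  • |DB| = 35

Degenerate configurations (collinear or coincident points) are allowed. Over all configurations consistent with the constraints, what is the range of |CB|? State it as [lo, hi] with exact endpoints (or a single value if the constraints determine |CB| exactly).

|AB| ∈ [17, 30]
|BD| ∈ {35}
|CD| ∈ [17, 30]
|AD| ∈ [5, 65]
|BC| ∈ [5, 65]
|AC| ∈ [0, 95]

|CB| ∈ [5, 65]  (≈ [5.0000, 65.0000])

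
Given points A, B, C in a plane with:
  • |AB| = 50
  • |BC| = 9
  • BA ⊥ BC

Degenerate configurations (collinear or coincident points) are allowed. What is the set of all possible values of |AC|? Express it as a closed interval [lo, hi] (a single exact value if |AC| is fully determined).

|AB| ∈ {50}
|BC| ∈ {9}
|AC| ∈ {√(2581)}

|AC| = √(2581)  (≈ 50.8035)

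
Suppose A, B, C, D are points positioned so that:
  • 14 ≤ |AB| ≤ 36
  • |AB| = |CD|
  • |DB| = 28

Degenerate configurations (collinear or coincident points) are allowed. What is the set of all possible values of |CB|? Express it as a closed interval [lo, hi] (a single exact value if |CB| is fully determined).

|AB| ∈ [14, 36]
|BD| ∈ {28}
|CD| ∈ [14, 36]
|AD| ∈ [0, 64]
|BC| ∈ [0, 64]
|AC| ∈ [0, 100]

|CB| ∈ [0, 64]  (≈ [0.0000, 64.0000])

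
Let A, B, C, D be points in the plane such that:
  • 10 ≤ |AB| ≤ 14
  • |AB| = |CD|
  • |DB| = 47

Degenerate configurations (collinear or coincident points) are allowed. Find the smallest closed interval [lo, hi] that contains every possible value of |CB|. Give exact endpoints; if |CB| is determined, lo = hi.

|CB| ∈ [33, 61]  (≈ [33.0000, 61.0000])

|AB| ∈ [10, 14]
|BD| ∈ {47}
|CD| ∈ [10, 14]
|AD| ∈ [33, 61]
|BC| ∈ [33, 61]
|AC| ∈ [19, 75]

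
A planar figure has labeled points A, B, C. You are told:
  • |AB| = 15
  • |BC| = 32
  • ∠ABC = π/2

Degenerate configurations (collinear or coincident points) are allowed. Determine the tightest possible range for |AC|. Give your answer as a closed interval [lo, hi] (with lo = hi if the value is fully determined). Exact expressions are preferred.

|AC| = √(1249)  (≈ 35.3412)

|AB| ∈ {15}
|BC| ∈ {32}
|AC| ∈ {√(1249)}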